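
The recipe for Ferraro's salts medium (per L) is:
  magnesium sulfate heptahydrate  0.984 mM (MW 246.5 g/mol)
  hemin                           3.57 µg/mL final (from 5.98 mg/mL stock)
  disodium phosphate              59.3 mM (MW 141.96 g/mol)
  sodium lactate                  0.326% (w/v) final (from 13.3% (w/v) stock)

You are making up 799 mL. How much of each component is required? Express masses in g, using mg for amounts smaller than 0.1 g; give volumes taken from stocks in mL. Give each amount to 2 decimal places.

Scale factor relative to 1 L: 0.799.
magnesium sulfate heptahydrate: 0.984 mmol/L × 246.5 g/mol × 0.799 L ÷ 1000 = 0.19 g
hemin: C1V1 = C2V2 → 3.57 µg/mL × 799 mL ÷ 5980 µg/mL = 0.48 mL
disodium phosphate: 59.3 mmol/L × 141.96 g/mol × 0.799 L ÷ 1000 = 6.73 g
sodium lactate: C1V1 = C2V2 → 0.326% ÷ 13.3% × 799 mL = 19.58 mL

magnesium sulfate heptahydrate 0.19 g; hemin 0.48 mL; disodium phosphate 6.73 g; sodium lactate 19.58 mL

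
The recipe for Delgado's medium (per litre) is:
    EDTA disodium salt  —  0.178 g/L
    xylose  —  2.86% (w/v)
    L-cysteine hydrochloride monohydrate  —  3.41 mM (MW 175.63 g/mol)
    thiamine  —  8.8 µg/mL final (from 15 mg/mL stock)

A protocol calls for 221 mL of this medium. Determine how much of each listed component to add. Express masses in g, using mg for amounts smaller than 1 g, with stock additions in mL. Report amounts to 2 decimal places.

EDTA disodium salt 39.34 mg; xylose 6.32 g; L-cysteine hydrochloride monohydrate 132.36 mg; thiamine 0.13 mL

Working volume: 221 mL = 0.221 L.
EDTA disodium salt: 0.178 g/L × 0.221 L = 0.039338 g = 39.34 mg
xylose: 2.86 g per 100 mL × 221 mL ÷ 100 = 6.32 g
L-cysteine hydrochloride monohydrate: 3.41 mmol/L × 175.63 mg/mmol × 0.221 L = 132.36 mg
thiamine: V = C2·V2/C1 = 8.8 µg/mL × 221 mL ÷ 15000 µg/mL = 0.13 mL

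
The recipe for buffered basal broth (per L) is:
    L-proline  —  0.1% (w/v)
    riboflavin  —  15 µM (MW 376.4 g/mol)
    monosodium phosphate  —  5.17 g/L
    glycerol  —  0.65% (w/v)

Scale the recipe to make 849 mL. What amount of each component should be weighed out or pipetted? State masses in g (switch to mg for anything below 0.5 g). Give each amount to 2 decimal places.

Target volume = 849 mL = 0.849 L.
L-proline: 0.1 g per 100 mL × 849 mL ÷ 100 = 0.85 g
riboflavin: 15 µmol/L × 376.4 g/mol × 0.849 L ÷ 1000 = 4.79 mg
monosodium phosphate: 5.17 g/L × 0.849 L = 4.39 g
glycerol: 0.65% w/v = 6.5 g/L → 6.5 × 0.849 L = 5.52 g

L-proline 0.85 g; riboflavin 4.79 mg; monosodium phosphate 4.39 g; glycerol 5.52 g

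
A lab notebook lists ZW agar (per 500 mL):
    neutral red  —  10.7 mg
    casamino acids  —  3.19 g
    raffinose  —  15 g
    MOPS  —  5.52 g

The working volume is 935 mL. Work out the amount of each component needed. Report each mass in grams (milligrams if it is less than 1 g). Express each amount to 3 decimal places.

neutral red 20.009 mg; casamino acids 5.965 g; raffinose 28.050 g; MOPS 10.322 g

Scale factor = 935 mL / 500 mL = 1.87.
neutral red: 10.7 mg × (935 mL / 500 mL) = 20.009 mg
casamino acids: 3.19 g × (935 mL / 500 mL) = 5.965 g
raffinose: 15 g × (935 mL / 500 mL) = 28.050 g
MOPS: 5.52 g × (935 mL / 500 mL) = 10.322 g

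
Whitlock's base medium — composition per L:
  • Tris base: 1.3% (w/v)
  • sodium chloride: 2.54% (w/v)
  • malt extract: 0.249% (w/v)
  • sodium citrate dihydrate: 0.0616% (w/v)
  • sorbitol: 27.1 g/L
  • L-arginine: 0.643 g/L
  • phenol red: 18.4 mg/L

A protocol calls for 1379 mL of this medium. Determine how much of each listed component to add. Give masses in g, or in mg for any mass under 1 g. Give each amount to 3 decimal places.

Tris base 17.927 g; sodium chloride 35.027 g; malt extract 3.434 g; sodium citrate dihydrate 849.464 mg; sorbitol 37.371 g; L-arginine 886.697 mg; phenol red 25.374 mg

Target volume = 1379 mL = 1.379 L.
Tris base: 1.3 g per 100 mL × 1379 mL ÷ 100 = 17.927 g
sodium chloride: 2.54% w/v = 25.4 g/L → 25.4 × 1.379 L = 35.027 g
malt extract: 0.249% w/v = 2.49 g/L → 2.49 × 1.379 L = 3.434 g
sodium citrate dihydrate: 0.0616 g per 100 mL × 1379 mL ÷ 100 = 0.849464 g = 849.464 mg
sorbitol: 27.1 g/L × 1.379 L = 37.371 g
L-arginine: 0.643 g/L × 1.379 L = 0.886697 g = 886.697 mg
phenol red: 18.4 mg/L × 1.379 L = 25.374 mg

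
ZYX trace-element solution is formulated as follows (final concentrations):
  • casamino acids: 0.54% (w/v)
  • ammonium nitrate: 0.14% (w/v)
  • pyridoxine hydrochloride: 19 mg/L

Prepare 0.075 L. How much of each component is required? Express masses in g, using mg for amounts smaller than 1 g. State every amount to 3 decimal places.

Working volume: 0.075 L.
casamino acids: 0.54 g per 100 mL × 75 mL ÷ 100 = 0.405 g = 405.000 mg
ammonium nitrate: 0.14 g per 100 mL × 75 mL ÷ 100 = 0.105 g = 105.000 mg
pyridoxine hydrochloride: 19 mg/L × 0.075 L = 1.425 mg

casamino acids 405.000 mg; ammonium nitrate 105.000 mg; pyridoxine hydrochloride 1.425 mg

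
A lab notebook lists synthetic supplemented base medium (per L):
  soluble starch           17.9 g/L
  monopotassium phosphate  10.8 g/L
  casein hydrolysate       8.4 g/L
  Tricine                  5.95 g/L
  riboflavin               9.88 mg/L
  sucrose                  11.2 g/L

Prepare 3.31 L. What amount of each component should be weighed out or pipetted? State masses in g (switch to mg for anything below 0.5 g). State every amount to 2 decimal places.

Working volume: 3.31 L.
soluble starch: 17.9 g/L × 3.31 L = 59.25 g
monopotassium phosphate: 10.8 g/L × 3.31 L = 35.75 g
casein hydrolysate: 8.4 g/L × 3.31 L = 27.80 g
Tricine: 5.95 g/L × 3.31 L = 19.69 g
riboflavin: 9.88 mg/L × 3.31 L = 32.70 mg
sucrose: 11.2 g/L × 3.31 L = 37.07 g

soluble starch 59.25 g; monopotassium phosphate 35.75 g; casein hydrolysate 27.80 g; Tricine 19.69 g; riboflavin 32.70 mg; sucrose 37.07 g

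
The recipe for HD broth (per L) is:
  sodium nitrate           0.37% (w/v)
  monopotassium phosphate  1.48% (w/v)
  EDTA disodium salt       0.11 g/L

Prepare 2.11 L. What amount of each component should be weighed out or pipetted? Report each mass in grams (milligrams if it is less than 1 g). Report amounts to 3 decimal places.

Scale factor relative to 1 L: 2.11.
sodium nitrate: 0.37% w/v = 3.7 g/L → 3.7 × 2.11 L = 7.807 g
monopotassium phosphate: 1.48 g per 100 mL × 2110 mL ÷ 100 = 31.228 g
EDTA disodium salt: 0.11 g/L × 2.11 L = 0.2321 g = 232.100 mg

sodium nitrate 7.807 g; monopotassium phosphate 31.228 g; EDTA disodium salt 232.100 mg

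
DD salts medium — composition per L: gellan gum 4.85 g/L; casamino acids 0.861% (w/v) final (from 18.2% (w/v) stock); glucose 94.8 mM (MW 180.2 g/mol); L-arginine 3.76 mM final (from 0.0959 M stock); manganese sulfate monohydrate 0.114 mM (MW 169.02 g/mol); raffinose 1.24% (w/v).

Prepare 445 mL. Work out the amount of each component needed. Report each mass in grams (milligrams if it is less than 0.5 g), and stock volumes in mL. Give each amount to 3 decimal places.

gellan gum 2.158 g; casamino acids 21.052 mL; glucose 7.602 g; L-arginine 17.447 mL; manganese sulfate monohydrate 8.574 mg; raffinose 5.518 g

Scale factor relative to 1 L: 0.445.
gellan gum: 4.85 g/L × 0.445 L = 2.158 g
casamino acids: C1V1 = C2V2 → 0.861% ÷ 18.2% × 445 mL = 21.052 mL
glucose: 94.8 mmol/L × 180.2 g/mol × 0.445 L ÷ 1000 = 7.602 g
L-arginine: C1V1 = C2V2 → 3.76 mM × 445 mL ÷ 95.9 mM = 17.447 mL
manganese sulfate monohydrate: 0.114 mmol/L × 169.02 mg/mmol × 0.445 L = 8.574 mg
raffinose: 1.24 g per 100 mL × 445 mL ÷ 100 = 5.518 g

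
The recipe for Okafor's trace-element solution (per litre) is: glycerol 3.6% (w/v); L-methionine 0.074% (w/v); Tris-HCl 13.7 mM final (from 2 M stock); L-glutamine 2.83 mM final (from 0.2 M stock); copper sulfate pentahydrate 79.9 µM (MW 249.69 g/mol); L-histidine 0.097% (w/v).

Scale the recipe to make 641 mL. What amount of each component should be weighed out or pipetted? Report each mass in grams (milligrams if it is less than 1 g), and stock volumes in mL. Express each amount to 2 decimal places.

glycerol 23.08 g; L-methionine 474.34 mg; Tris-HCl 4.39 mL; L-glutamine 9.07 mL; copper sulfate pentahydrate 12.79 mg; L-histidine 621.77 mg

Scale factor relative to 1 L: 0.641.
glycerol: 3.6% w/v = 36 g/L → 36 × 0.641 L = 23.08 g
L-methionine: 0.074% w/v = 0.74 g/L → 0.74 × 0.641 L = 0.47434 g = 474.34 mg
Tris-HCl: dilute stock: 13.7 mM × 641 mL ÷ 2000 mM = 4.39 mL
L-glutamine: C1V1 = C2V2 → 2.83 mM × 641 mL ÷ 200 mM = 9.07 mL
copper sulfate pentahydrate: 79.9 µmol/L × 249.69 g/mol × 0.641 L ÷ 1000 = 12.79 mg
L-histidine: 0.097% w/v = 0.97 g/L → 0.97 × 0.641 L = 0.62177 g = 621.77 mg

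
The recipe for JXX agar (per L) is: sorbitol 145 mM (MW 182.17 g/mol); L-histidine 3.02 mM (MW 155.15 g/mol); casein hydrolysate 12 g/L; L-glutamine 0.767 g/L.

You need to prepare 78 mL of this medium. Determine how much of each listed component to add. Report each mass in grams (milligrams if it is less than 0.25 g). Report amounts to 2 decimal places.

sorbitol 2.06 g; L-histidine 36.55 mg; casein hydrolysate 0.94 g; L-glutamine 59.83 mg

Target volume = 78 mL = 0.078 L.
sorbitol: 145 mmol/L × 182.17 g/mol × 0.078 L ÷ 1000 = 2.06 g
L-histidine: 3.02 mmol/L × 155.15 mg/mmol × 0.078 L = 36.55 mg
casein hydrolysate: 12 g/L × 0.078 L = 0.94 g
L-glutamine: 0.767 g/L × 0.078 L = 0.059826 g = 59.83 mg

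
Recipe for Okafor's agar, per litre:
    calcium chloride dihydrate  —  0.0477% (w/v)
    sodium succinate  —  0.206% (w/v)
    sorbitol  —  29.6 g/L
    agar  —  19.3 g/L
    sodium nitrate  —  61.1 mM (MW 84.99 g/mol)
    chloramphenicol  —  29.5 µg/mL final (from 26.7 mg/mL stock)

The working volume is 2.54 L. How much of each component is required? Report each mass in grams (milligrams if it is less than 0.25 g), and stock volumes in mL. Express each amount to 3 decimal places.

Working volume: 2.54 L.
calcium chloride dihydrate: 0.0477 g per 100 mL × 2540 mL ÷ 100 = 1.212 g
sodium succinate: 0.206 g per 100 mL × 2540 mL ÷ 100 = 5.232 g
sorbitol: 29.6 g/L × 2.54 L = 75.184 g
agar: 19.3 g/L × 2.54 L = 49.022 g
sodium nitrate: 61.1 mmol/L × 84.99 g/mol × 2.54 L ÷ 1000 = 13.190 g
chloramphenicol: C1V1 = C2V2 → 29.5 µg/mL × 2540 mL ÷ 26700 µg/mL = 2.806 mL

calcium chloride dihydrate 1.212 g; sodium succinate 5.232 g; sorbitol 75.184 g; agar 49.022 g; sodium nitrate 13.190 g; chloramphenicol 2.806 mL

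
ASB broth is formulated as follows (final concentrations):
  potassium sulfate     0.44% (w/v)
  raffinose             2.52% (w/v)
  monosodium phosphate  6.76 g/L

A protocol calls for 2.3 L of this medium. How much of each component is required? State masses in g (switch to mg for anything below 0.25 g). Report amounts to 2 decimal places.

Scale factor relative to 1 L: 2.3.
potassium sulfate: 0.44 g per 100 mL × 2300 mL ÷ 100 = 10.12 g
raffinose: 2.52% w/v = 25.2 g/L → 25.2 × 2.3 L = 57.96 g
monosodium phosphate: 6.76 g/L × 2.3 L = 15.55 g

potassium sulfate 10.12 g; raffinose 57.96 g; monosodium phosphate 15.55 g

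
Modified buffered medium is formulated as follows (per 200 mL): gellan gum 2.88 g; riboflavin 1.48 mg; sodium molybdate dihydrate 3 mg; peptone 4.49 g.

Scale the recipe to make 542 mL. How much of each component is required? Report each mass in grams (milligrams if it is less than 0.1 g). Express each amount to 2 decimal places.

Scale factor = 542 mL / 200 mL = 2.71.
gellan gum: 2.88 g × (542 mL / 200 mL) = 7.80 g
riboflavin: 1.48 mg × (542 mL / 200 mL) = 4.01 mg
sodium molybdate dihydrate: 3 mg × (542 mL / 200 mL) = 8.13 mg
peptone: 4.49 g × (542 mL / 200 mL) = 12.17 g

gellan gum 7.80 g; riboflavin 4.01 mg; sodium molybdate dihydrate 8.13 mg; peptone 12.17 g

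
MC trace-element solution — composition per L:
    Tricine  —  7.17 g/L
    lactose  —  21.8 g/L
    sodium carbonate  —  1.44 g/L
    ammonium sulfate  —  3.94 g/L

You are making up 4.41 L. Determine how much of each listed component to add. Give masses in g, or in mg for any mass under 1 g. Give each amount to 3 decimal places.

Working volume: 4.41 L.
Tricine: 7.17 g/L × 4.41 L = 31.620 g
lactose: 21.8 g/L × 4.41 L = 96.138 g
sodium carbonate: 1.44 g/L × 4.41 L = 6.350 g
ammonium sulfate: 3.94 g/L × 4.41 L = 17.375 g

Tricine 31.620 g; lactose 96.138 g; sodium carbonate 6.350 g; ammonium sulfate 17.375 g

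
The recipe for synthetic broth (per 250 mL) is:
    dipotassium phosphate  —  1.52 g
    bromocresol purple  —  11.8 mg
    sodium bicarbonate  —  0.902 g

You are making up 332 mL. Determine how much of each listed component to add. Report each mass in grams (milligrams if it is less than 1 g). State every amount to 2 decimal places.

dipotassium phosphate 2.02 g; bromocresol purple 15.67 mg; sodium bicarbonate 1.20 g

Ratio of target to recipe volume: 332 / 250 = 1.328.
dipotassium phosphate: 1.52 g × (332 mL / 250 mL) = 2.02 g
bromocresol purple: 11.8 mg × (332 mL / 250 mL) = 15.67 mg
sodium bicarbonate: 0.902 g × (332 mL / 250 mL) = 1.20 g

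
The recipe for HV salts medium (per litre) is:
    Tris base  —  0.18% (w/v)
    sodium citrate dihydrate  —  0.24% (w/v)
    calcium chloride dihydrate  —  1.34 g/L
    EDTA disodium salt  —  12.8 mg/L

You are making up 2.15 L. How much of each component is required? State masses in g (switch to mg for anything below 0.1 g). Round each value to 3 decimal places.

Scale factor relative to 1 L: 2.15.
Tris base: 0.18 g per 100 mL × 2150 mL ÷ 100 = 3.870 g
sodium citrate dihydrate: 0.24 g per 100 mL × 2150 mL ÷ 100 = 5.160 g
calcium chloride dihydrate: 1.34 g/L × 2.15 L = 2.881 g
EDTA disodium salt: 12.8 mg/L × 2.15 L = 27.520 mg

Tris base 3.870 g; sodium citrate dihydrate 5.160 g; calcium chloride dihydrate 2.881 g; EDTA disodium salt 27.520 mg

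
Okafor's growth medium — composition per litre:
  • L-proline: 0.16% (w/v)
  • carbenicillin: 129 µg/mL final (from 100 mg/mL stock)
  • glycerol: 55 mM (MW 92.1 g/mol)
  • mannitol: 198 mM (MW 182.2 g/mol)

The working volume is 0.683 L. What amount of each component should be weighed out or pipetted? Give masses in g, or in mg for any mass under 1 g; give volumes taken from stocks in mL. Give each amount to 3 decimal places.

Working volume: 0.683 L.
L-proline: 0.16% w/v = 1.6 g/L → 1.6 × 0.683 L = 1.093 g
carbenicillin: dilute stock: 129 µg/mL × 683 mL ÷ 100000 µg/mL = 0.881 mL
glycerol: 55 mmol/L × 92.1 g/mol × 0.683 L ÷ 1000 = 3.460 g
mannitol: 198 mmol/L × 182.2 g/mol × 0.683 L ÷ 1000 = 24.640 g

L-proline 1.093 g; carbenicillin 0.881 mL; glycerol 3.460 g; mannitol 24.640 g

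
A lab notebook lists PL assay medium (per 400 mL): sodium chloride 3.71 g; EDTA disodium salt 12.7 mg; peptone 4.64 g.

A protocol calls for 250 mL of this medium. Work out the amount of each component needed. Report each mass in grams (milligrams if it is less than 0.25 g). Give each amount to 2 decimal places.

Ratio of target to recipe volume: 250 / 400 = 0.625.
sodium chloride: 3.71 g × (250 mL / 400 mL) = 2.32 g
EDTA disodium salt: 12.7 mg × (250 mL / 400 mL) = 7.94 mg
peptone: 4.64 g × (250 mL / 400 mL) = 2.90 g

sodium chloride 2.32 g; EDTA disodium salt 7.94 mg; peptone 2.90 g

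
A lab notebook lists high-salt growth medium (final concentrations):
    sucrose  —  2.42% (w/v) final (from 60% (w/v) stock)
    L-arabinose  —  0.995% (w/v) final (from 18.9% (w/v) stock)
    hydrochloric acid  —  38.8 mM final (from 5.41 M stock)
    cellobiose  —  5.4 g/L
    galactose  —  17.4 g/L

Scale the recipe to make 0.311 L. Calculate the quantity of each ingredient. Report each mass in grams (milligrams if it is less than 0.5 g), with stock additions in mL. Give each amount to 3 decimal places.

sucrose 12.544 mL; L-arabinose 16.373 mL; hydrochloric acid 2.230 mL; cellobiose 1.679 g; galactose 5.411 g

Working volume: 0.311 L.
sucrose: V = C2·V2/C1 = 2.42% ÷ 60% × 311 mL = 12.544 mL
L-arabinose: dilute stock: 0.995% ÷ 18.9% × 311 mL = 16.373 mL
hydrochloric acid: V = C2·V2/C1 = 38.8 mM × 311 mL ÷ 5410 mM = 2.230 mL
cellobiose: 5.4 g/L × 0.311 L = 1.679 g
galactose: 17.4 g/L × 0.311 L = 5.411 g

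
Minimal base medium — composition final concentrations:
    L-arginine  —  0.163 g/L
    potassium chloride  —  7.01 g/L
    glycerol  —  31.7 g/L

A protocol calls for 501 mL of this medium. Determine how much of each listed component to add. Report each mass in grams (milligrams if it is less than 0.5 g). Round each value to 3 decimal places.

Scale factor relative to 1 L: 0.501.
L-arginine: 0.163 g/L × 0.501 L = 0.081663 g = 81.663 mg
potassium chloride: 7.01 g/L × 0.501 L = 3.512 g
glycerol: 31.7 g/L × 0.501 L = 15.882 g

L-arginine 81.663 mg; potassium chloride 3.512 g; glycerol 15.882 g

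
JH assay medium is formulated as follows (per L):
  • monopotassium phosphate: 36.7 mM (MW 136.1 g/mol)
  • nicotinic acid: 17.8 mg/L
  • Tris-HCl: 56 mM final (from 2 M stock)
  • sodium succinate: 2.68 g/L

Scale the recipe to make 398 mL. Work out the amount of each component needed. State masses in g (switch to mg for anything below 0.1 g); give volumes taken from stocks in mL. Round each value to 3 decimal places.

monopotassium phosphate 1.988 g; nicotinic acid 7.084 mg; Tris-HCl 11.144 mL; sodium succinate 1.067 g

Working volume: 398 mL = 0.398 L.
monopotassium phosphate: 36.7 mmol/L × 136.1 g/mol × 0.398 L ÷ 1000 = 1.988 g
nicotinic acid: 17.8 mg/L × 0.398 L = 7.084 mg
Tris-HCl: dilute stock: 56 mM × 398 mL ÷ 2000 mM = 11.144 mL
sodium succinate: 2.68 g/L × 0.398 L = 1.067 g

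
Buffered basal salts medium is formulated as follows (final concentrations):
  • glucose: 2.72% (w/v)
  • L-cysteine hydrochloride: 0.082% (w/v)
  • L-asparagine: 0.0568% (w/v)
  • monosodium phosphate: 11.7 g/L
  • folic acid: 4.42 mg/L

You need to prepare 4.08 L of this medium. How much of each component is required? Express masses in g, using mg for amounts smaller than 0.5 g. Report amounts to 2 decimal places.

Working volume: 4.08 L.
glucose: 2.72 g per 100 mL × 4080 mL ÷ 100 = 110.98 g
L-cysteine hydrochloride: 0.082 g per 100 mL × 4080 mL ÷ 100 = 3.35 g
L-asparagine: 0.0568% w/v = 0.568 g/L → 0.568 × 4.08 L = 2.32 g
monosodium phosphate: 11.7 g/L × 4.08 L = 47.74 g
folic acid: 4.42 mg/L × 4.08 L = 18.03 mg

glucose 110.98 g; L-cysteine hydrochloride 3.35 g; L-asparagine 2.32 g; monosodium phosphate 47.74 g; folic acid 18.03 mg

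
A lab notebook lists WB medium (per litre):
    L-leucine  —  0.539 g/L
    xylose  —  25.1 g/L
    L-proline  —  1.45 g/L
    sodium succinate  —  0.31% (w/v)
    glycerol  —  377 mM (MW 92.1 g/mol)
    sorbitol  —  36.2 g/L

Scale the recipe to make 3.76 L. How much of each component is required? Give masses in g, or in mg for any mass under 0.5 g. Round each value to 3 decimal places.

Working volume: 3.76 L.
L-leucine: 0.539 g/L × 3.76 L = 2.027 g
xylose: 25.1 g/L × 3.76 L = 94.376 g
L-proline: 1.45 g/L × 3.76 L = 5.452 g
sodium succinate: 0.31% w/v = 3.1 g/L → 3.1 × 3.76 L = 11.656 g
glycerol: 377 mmol/L × 92.1 g/mol × 3.76 L ÷ 1000 = 130.554 g
sorbitol: 36.2 g/L × 3.76 L = 136.112 g

L-leucine 2.027 g; xylose 94.376 g; L-proline 5.452 g; sodium succinate 11.656 g; glycerol 130.554 g; sorbitol 136.112 g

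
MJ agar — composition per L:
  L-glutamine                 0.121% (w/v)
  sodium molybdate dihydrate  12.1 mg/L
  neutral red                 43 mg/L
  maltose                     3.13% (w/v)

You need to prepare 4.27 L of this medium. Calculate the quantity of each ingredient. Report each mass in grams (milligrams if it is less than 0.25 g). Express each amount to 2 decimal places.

Scale factor relative to 1 L: 4.27.
L-glutamine: 0.121% w/v = 1.21 g/L → 1.21 × 4.27 L = 5.17 g
sodium molybdate dihydrate: 12.1 mg/L × 4.27 L = 51.67 mg
neutral red: 43 mg/L × 4.27 L = 183.61 mg
maltose: 3.13 g per 100 mL × 4270 mL ÷ 100 = 133.65 g

L-glutamine 5.17 g; sodium molybdate dihydrate 51.67 mg; neutral red 183.61 mg; maltose 133.65 g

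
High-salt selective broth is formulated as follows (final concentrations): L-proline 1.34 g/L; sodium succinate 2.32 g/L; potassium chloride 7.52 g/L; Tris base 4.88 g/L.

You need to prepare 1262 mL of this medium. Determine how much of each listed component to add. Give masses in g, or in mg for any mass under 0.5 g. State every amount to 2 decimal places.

L-proline 1.69 g; sodium succinate 2.93 g; potassium chloride 9.49 g; Tris base 6.16 g

Scale factor relative to 1 L: 1.262.
L-proline: 1.34 g/L × 1.262 L = 1.69 g
sodium succinate: 2.32 g/L × 1.262 L = 2.93 g
potassium chloride: 7.52 g/L × 1.262 L = 9.49 g
Tris base: 4.88 g/L × 1.262 L = 6.16 g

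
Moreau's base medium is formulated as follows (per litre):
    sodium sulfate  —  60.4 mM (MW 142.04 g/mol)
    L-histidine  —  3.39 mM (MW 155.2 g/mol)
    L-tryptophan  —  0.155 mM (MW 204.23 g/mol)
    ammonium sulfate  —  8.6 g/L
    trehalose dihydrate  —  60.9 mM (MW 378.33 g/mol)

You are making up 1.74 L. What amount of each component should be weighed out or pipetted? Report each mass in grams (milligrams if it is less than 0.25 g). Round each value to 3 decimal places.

sodium sulfate 14.928 g; L-histidine 0.915 g; L-tryptophan 55.081 mg; ammonium sulfate 14.964 g; trehalose dihydrate 40.090 g

Working volume: 1.74 L.
sodium sulfate: 60.4 mmol/L × 142.04 g/mol × 1.74 L ÷ 1000 = 14.928 g
L-histidine: 3.39 mmol/L × 155.2 g/mol × 1.74 L ÷ 1000 = 0.915 g
L-tryptophan: 0.155 mmol/L × 204.23 mg/mmol × 1.74 L = 55.081 mg
ammonium sulfate: 8.6 g/L × 1.74 L = 14.964 g
trehalose dihydrate: 60.9 mmol/L × 378.33 g/mol × 1.74 L ÷ 1000 = 40.090 g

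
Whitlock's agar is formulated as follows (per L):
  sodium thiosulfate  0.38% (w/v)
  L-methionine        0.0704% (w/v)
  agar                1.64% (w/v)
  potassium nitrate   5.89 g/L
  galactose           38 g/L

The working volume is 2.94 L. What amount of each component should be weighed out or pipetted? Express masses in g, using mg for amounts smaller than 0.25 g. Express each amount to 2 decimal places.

Scale factor relative to 1 L: 2.94.
sodium thiosulfate: 0.38 g per 100 mL × 2940 mL ÷ 100 = 11.17 g
L-methionine: 0.0704 g per 100 mL × 2940 mL ÷ 100 = 2.07 g
agar: 1.64% w/v = 16.4 g/L → 16.4 × 2.94 L = 48.22 g
potassium nitrate: 5.89 g/L × 2.94 L = 17.32 g
galactose: 38 g/L × 2.94 L = 111.72 g

sodium thiosulfate 11.17 g; L-methionine 2.07 g; agar 48.22 g; potassium nitrate 17.32 g; galactose 111.72 g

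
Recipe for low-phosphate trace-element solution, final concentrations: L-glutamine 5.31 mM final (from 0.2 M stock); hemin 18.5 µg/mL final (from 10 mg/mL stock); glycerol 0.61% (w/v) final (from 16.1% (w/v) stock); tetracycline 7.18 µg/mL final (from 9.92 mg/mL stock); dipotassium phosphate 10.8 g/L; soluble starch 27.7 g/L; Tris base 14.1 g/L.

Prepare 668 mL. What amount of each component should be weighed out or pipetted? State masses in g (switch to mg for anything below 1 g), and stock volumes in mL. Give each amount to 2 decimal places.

Target volume = 668 mL = 0.668 L.
L-glutamine: dilute stock: 5.31 mM × 668 mL ÷ 200 mM = 17.74 mL
hemin: C1V1 = C2V2 → 18.5 µg/mL × 668 mL ÷ 10000 µg/mL = 1.24 mL
glycerol: dilute stock: 0.61% ÷ 16.1% × 668 mL = 25.31 mL
tetracycline: dilute stock: 7.18 µg/mL × 668 mL ÷ 9920 µg/mL = 0.48 mL
dipotassium phosphate: 10.8 g/L × 0.668 L = 7.21 g
soluble starch: 27.7 g/L × 0.668 L = 18.50 g
Tris base: 14.1 g/L × 0.668 L = 9.42 g

L-glutamine 17.74 mL; hemin 1.24 mL; glycerol 25.31 mL; tetracycline 0.48 mL; dipotassium phosphate 7.21 g; soluble starch 18.50 g; Tris base 9.42 g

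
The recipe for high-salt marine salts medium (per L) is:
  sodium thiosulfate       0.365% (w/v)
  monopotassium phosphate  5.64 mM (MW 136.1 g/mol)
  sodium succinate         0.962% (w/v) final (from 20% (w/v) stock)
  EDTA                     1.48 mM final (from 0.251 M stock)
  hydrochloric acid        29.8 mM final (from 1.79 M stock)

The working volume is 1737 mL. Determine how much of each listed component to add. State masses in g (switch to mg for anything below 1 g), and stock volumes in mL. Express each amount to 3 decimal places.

sodium thiosulfate 6.340 g; monopotassium phosphate 1.333 g; sodium succinate 83.550 mL; EDTA 10.242 mL; hydrochloric acid 28.918 mL

Working volume: 1737 mL = 1.737 L.
sodium thiosulfate: 0.365% w/v = 3.65 g/L → 3.65 × 1.737 L = 6.340 g
monopotassium phosphate: 5.64 mmol/L × 136.1 g/mol × 1.737 L ÷ 1000 = 1.333 g
sodium succinate: V = C2·V2/C1 = 0.962% ÷ 20% × 1737 mL = 83.550 mL
EDTA: dilute stock: 1.48 mM × 1737 mL ÷ 251 mM = 10.242 mL
hydrochloric acid: C1V1 = C2V2 → 29.8 mM × 1737 mL ÷ 1790 mM = 28.918 mL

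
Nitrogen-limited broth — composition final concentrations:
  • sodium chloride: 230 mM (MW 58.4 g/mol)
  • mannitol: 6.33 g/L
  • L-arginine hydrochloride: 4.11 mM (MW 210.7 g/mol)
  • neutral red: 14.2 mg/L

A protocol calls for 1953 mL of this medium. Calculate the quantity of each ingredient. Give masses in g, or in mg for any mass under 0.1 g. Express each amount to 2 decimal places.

sodium chloride 26.23 g; mannitol 12.36 g; L-arginine hydrochloride 1.69 g; neutral red 27.73 mg

Scale factor relative to 1 L: 1.953.
sodium chloride: 230 mmol/L × 58.4 g/mol × 1.953 L ÷ 1000 = 26.23 g
mannitol: 6.33 g/L × 1.953 L = 12.36 g
L-arginine hydrochloride: 4.11 mmol/L × 210.7 g/mol × 1.953 L ÷ 1000 = 1.69 g
neutral red: 14.2 mg/L × 1.953 L = 27.73 mg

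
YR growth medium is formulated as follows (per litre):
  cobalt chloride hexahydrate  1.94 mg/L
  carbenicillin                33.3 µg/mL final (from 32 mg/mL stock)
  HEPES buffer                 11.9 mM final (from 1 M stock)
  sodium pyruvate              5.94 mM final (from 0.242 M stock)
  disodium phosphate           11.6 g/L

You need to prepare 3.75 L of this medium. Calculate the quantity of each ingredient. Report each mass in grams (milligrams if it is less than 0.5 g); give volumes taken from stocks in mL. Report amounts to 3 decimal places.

Working volume: 3.75 L.
cobalt chloride hexahydrate: 1.94 mg/L × 3.75 L = 7.275 mg
carbenicillin: V = C2·V2/C1 = 33.3 µg/mL × 3750 mL ÷ 32000 µg/mL = 3.902 mL
HEPES buffer: V = C2·V2/C1 = 11.9 mM × 3750 mL ÷ 1000 mM = 44.625 mL
sodium pyruvate: dilute stock: 5.94 mM × 3750 mL ÷ 242 mM = 92.045 mL
disodium phosphate: 11.6 g/L × 3.75 L = 43.500 g

cobalt chloride hexahydrate 7.275 mg; carbenicillin 3.902 mL; HEPES buffer 44.625 mL; sodium pyruvate 92.045 mL; disodium phosphate 43.500 g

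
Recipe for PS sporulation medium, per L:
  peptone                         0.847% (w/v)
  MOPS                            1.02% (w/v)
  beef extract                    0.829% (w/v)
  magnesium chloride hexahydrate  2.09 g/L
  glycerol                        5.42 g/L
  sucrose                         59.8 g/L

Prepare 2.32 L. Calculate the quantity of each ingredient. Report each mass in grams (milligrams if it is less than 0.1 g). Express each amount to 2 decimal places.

Working volume: 2.32 L.
peptone: 0.847 g per 100 mL × 2320 mL ÷ 100 = 19.65 g
MOPS: 1.02% w/v = 10.2 g/L → 10.2 × 2.32 L = 23.66 g
beef extract: 0.829 g per 100 mL × 2320 mL ÷ 100 = 19.23 g
magnesium chloride hexahydrate: 2.09 g/L × 2.32 L = 4.85 g
glycerol: 5.42 g/L × 2.32 L = 12.57 g
sucrose: 59.8 g/L × 2.32 L = 138.74 g

peptone 19.65 g; MOPS 23.66 g; beef extract 19.23 g; magnesium chloride hexahydrate 4.85 g; glycerol 12.57 g; sucrose 138.74 g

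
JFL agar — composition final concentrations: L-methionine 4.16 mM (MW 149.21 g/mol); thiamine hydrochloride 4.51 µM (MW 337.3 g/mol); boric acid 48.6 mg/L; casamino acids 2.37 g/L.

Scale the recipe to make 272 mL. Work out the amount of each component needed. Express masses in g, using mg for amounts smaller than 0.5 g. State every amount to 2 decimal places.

L-methionine 168.83 mg; thiamine hydrochloride 0.41 mg; boric acid 13.22 mg; casamino acids 0.64 g

Target volume = 272 mL = 0.272 L.
L-methionine: 4.16 mmol/L × 149.21 mg/mmol × 0.272 L = 168.83 mg
thiamine hydrochloride: 4.51 µmol/L × 337.3 g/mol × 0.272 L ÷ 1000 = 0.41 mg
boric acid: 48.6 mg/L × 0.272 L = 13.22 mg
casamino acids: 2.37 g/L × 0.272 L = 0.64 g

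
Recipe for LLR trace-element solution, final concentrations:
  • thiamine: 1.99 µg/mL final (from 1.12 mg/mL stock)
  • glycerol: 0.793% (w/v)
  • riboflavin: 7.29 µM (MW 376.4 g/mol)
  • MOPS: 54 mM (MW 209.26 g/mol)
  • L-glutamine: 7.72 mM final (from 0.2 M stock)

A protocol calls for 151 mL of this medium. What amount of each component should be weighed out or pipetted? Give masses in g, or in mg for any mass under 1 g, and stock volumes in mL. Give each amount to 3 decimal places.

thiamine 0.268 mL; glycerol 1.197 g; riboflavin 0.414 mg; MOPS 1.706 g; L-glutamine 5.829 mL

Scale factor relative to 1 L: 0.151.
thiamine: C1V1 = C2V2 → 1.99 µg/mL × 151 mL ÷ 1120 µg/mL = 0.268 mL
glycerol: 0.793 g per 100 mL × 151 mL ÷ 100 = 1.197 g
riboflavin: 7.29 µmol/L × 376.4 g/mol × 0.151 L ÷ 1000 = 0.414 mg
MOPS: 54 mmol/L × 209.26 g/mol × 0.151 L ÷ 1000 = 1.706 g
L-glutamine: V = C2·V2/C1 = 7.72 mM × 151 mL ÷ 200 mM = 5.829 mL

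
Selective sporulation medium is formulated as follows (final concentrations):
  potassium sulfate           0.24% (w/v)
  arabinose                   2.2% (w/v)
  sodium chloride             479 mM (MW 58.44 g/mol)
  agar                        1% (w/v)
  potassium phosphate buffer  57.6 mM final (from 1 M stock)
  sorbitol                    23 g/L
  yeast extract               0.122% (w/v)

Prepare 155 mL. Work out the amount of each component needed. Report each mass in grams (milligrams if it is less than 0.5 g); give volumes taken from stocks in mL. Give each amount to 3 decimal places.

potassium sulfate 372.000 mg; arabinose 3.410 g; sodium chloride 4.339 g; agar 1.550 g; potassium phosphate buffer 8.928 mL; sorbitol 3.565 g; yeast extract 189.100 mg

Working volume: 155 mL = 0.155 L.
potassium sulfate: 0.24 g per 100 mL × 155 mL ÷ 100 = 0.372 g = 372.000 mg
arabinose: 2.2 g per 100 mL × 155 mL ÷ 100 = 3.410 g
sodium chloride: 479 mmol/L × 58.44 g/mol × 0.155 L ÷ 1000 = 4.339 g
agar: 1 g per 100 mL × 155 mL ÷ 100 = 1.550 g
potassium phosphate buffer: V = C2·V2/C1 = 57.6 mM × 155 mL ÷ 1000 mM = 8.928 mL
sorbitol: 23 g/L × 0.155 L = 3.565 g
yeast extract: 0.122 g per 100 mL × 155 mL ÷ 100 = 0.1891 g = 189.100 mg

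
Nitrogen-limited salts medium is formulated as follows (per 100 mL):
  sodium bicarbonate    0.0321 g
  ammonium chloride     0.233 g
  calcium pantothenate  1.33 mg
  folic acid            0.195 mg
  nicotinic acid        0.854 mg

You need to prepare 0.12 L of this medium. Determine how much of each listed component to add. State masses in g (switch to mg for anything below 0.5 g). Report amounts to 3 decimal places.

sodium bicarbonate 38.520 mg; ammonium chloride 279.600 mg; calcium pantothenate 1.596 mg; folic acid 0.234 mg; nicotinic acid 1.025 mg

Scale factor = 120 mL / 100 mL = 1.2.
sodium bicarbonate: 0.0321 g × (120 mL / 100 mL) = 0.03852 g = 38.520 mg
ammonium chloride: 0.233 g × (120 mL / 100 mL) = 0.2796 g = 279.600 mg
calcium pantothenate: 1.33 mg × (120 mL / 100 mL) = 1.596 mg
folic acid: 0.195 mg × (120 mL / 100 mL) = 0.234 mg
nicotinic acid: 0.854 mg × (120 mL / 100 mL) = 1.025 mg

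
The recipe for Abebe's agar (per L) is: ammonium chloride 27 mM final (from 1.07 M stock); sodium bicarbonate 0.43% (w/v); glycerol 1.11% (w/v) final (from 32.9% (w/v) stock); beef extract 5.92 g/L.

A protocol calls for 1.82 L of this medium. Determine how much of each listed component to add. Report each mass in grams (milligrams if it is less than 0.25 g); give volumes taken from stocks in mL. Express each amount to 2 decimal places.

Scale factor relative to 1 L: 1.82.
ammonium chloride: dilute stock: 27 mM × 1820 mL ÷ 1070 mM = 45.93 mL
sodium bicarbonate: 0.43% w/v = 4.3 g/L → 4.3 × 1.82 L = 7.83 g
glycerol: V = C2·V2/C1 = 1.11% ÷ 32.9% × 1820 mL = 61.40 mL
beef extract: 5.92 g/L × 1.82 L = 10.77 g

ammonium chloride 45.93 mL; sodium bicarbonate 7.83 g; glycerol 61.40 mL; beef extract 10.77 g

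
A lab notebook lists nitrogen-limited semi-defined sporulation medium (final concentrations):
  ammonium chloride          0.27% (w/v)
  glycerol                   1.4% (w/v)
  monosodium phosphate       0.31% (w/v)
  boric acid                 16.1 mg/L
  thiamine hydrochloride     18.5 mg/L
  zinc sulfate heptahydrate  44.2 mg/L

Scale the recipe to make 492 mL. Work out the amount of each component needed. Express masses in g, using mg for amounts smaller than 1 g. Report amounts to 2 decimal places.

ammonium chloride 1.33 g; glycerol 6.89 g; monosodium phosphate 1.53 g; boric acid 7.92 mg; thiamine hydrochloride 9.10 mg; zinc sulfate heptahydrate 21.75 mg

Target volume = 492 mL = 0.492 L.
ammonium chloride: 0.27% w/v = 2.7 g/L → 2.7 × 0.492 L = 1.33 g
glycerol: 1.4% w/v = 14 g/L → 14 × 0.492 L = 6.89 g
monosodium phosphate: 0.31 g per 100 mL × 492 mL ÷ 100 = 1.53 g
boric acid: 16.1 mg/L × 0.492 L = 7.92 mg
thiamine hydrochloride: 18.5 mg/L × 0.492 L = 9.10 mg
zinc sulfate heptahydrate: 44.2 mg/L × 0.492 L = 21.75 mg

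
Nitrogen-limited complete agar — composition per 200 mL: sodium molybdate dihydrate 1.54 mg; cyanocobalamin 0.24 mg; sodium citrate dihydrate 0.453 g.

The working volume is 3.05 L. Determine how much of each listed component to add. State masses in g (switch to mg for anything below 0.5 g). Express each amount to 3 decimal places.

Ratio of target to recipe volume: 3050 / 200 = 15.25.
sodium molybdate dihydrate: 1.54 mg × (3050 mL / 200 mL) = 23.485 mg
cyanocobalamin: 0.24 mg × (3050 mL / 200 mL) = 3.660 mg
sodium citrate dihydrate: 0.453 g × (3050 mL / 200 mL) = 6.908 g

sodium molybdate dihydrate 23.485 mg; cyanocobalamin 3.660 mg; sodium citrate dihydrate 6.908 g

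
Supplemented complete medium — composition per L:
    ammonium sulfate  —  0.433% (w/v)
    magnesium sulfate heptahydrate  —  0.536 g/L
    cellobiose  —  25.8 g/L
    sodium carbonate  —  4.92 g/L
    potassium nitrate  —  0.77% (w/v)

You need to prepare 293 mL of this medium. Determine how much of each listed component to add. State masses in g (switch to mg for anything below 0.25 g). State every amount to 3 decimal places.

Scale factor relative to 1 L: 0.293.
ammonium sulfate: 0.433 g per 100 mL × 293 mL ÷ 100 = 1.269 g
magnesium sulfate heptahydrate: 0.536 g/L × 0.293 L = 0.157048 g = 157.048 mg
cellobiose: 25.8 g/L × 0.293 L = 7.559 g
sodium carbonate: 4.92 g/L × 0.293 L = 1.442 g
potassium nitrate: 0.77 g per 100 mL × 293 mL ÷ 100 = 2.256 g

ammonium sulfate 1.269 g; magnesium sulfate heptahydrate 157.048 mg; cellobiose 7.559 g; sodium carbonate 1.442 g; potassium nitrate 2.256 g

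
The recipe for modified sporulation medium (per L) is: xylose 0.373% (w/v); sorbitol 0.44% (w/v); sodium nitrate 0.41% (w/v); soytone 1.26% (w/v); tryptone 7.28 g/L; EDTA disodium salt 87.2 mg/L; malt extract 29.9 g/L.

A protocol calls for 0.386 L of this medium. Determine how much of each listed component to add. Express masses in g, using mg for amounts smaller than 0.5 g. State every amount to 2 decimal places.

Working volume: 0.386 L.
xylose: 0.373% w/v = 3.73 g/L → 3.73 × 0.386 L = 1.44 g
sorbitol: 0.44 g per 100 mL × 386 mL ÷ 100 = 1.70 g
sodium nitrate: 0.41 g per 100 mL × 386 mL ÷ 100 = 1.58 g
soytone: 1.26% w/v = 12.6 g/L → 12.6 × 0.386 L = 4.86 g
tryptone: 7.28 g/L × 0.386 L = 2.81 g
EDTA disodium salt: 87.2 mg/L × 0.386 L = 33.66 mg
malt extract: 29.9 g/L × 0.386 L = 11.54 g

xylose 1.44 g; sorbitol 1.70 g; sodium nitrate 1.58 g; soytone 4.86 g; tryptone 2.81 g; EDTA disodium salt 33.66 mg; malt extract 11.54 g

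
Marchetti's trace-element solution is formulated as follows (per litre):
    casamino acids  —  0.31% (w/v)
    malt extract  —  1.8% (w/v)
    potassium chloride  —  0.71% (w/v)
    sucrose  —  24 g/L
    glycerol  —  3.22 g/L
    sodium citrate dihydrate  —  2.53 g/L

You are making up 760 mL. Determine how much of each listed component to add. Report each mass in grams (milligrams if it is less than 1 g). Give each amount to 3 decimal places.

casamino acids 2.356 g; malt extract 13.680 g; potassium chloride 5.396 g; sucrose 18.240 g; glycerol 2.447 g; sodium citrate dihydrate 1.923 g

Scale factor relative to 1 L: 0.76.
casamino acids: 0.31 g per 100 mL × 760 mL ÷ 100 = 2.356 g
malt extract: 1.8% w/v = 18 g/L → 18 × 0.76 L = 13.680 g
potassium chloride: 0.71 g per 100 mL × 760 mL ÷ 100 = 5.396 g
sucrose: 24 g/L × 0.76 L = 18.240 g
glycerol: 3.22 g/L × 0.76 L = 2.447 g
sodium citrate dihydrate: 2.53 g/L × 0.76 L = 1.923 g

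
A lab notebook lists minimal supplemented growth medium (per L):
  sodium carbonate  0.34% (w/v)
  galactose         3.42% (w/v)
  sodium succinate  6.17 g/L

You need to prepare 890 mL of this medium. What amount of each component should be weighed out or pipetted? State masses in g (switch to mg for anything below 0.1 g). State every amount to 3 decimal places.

Target volume = 890 mL = 0.89 L.
sodium carbonate: 0.34 g per 100 mL × 890 mL ÷ 100 = 3.026 g
galactose: 3.42% w/v = 34.2 g/L → 34.2 × 0.89 L = 30.438 g
sodium succinate: 6.17 g/L × 0.89 L = 5.491 g

sodium carbonate 3.026 g; galactose 30.438 g; sodium succinate 5.491 g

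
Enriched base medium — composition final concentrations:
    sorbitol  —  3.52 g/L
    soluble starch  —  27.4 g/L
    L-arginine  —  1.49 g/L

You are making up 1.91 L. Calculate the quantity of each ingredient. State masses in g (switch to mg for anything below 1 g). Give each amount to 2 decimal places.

Working volume: 1.91 L.
sorbitol: 3.52 g/L × 1.91 L = 6.72 g
soluble starch: 27.4 g/L × 1.91 L = 52.33 g
L-arginine: 1.49 g/L × 1.91 L = 2.85 g

sorbitol 6.72 g; soluble starch 52.33 g; L-arginine 2.85 g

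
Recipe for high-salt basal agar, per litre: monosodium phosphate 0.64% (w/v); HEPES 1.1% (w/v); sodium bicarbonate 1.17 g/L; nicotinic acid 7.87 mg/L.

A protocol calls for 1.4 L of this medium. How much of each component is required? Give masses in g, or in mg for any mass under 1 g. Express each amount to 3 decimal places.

Scale factor relative to 1 L: 1.4.
monosodium phosphate: 0.64 g per 100 mL × 1400 mL ÷ 100 = 8.960 g
HEPES: 1.1 g per 100 mL × 1400 mL ÷ 100 = 15.400 g
sodium bicarbonate: 1.17 g/L × 1.4 L = 1.638 g
nicotinic acid: 7.87 mg/L × 1.4 L = 11.018 mg

monosodium phosphate 8.960 g; HEPES 15.400 g; sodium bicarbonate 1.638 g; nicotinic acid 11.018 mg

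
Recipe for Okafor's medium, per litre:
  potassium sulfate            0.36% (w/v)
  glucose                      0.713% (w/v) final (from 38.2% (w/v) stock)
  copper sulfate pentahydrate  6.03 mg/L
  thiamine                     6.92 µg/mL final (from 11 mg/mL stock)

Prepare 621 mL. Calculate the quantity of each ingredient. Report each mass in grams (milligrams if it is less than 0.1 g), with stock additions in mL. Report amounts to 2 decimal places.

potassium sulfate 2.24 g; glucose 11.59 mL; copper sulfate pentahydrate 3.74 mg; thiamine 0.39 mL

Scale factor relative to 1 L: 0.621.
potassium sulfate: 0.36% w/v = 3.6 g/L → 3.6 × 0.621 L = 2.24 g
glucose: C1V1 = C2V2 → 0.713% ÷ 38.2% × 621 mL = 11.59 mL
copper sulfate pentahydrate: 6.03 mg/L × 0.621 L = 3.74 mg
thiamine: dilute stock: 6.92 µg/mL × 621 mL ÷ 11000 µg/mL = 0.39 mL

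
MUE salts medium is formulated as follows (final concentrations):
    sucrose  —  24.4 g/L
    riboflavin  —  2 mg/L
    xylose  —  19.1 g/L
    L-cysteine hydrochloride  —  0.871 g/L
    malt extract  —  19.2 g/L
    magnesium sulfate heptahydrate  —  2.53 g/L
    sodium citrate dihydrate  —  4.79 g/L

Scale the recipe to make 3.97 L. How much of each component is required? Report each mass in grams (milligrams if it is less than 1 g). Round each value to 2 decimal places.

sucrose 96.87 g; riboflavin 7.94 mg; xylose 75.83 g; L-cysteine hydrochloride 3.46 g; malt extract 76.22 g; magnesium sulfate heptahydrate 10.04 g; sodium citrate dihydrate 19.02 g

Scale factor relative to 1 L: 3.97.
sucrose: 24.4 g/L × 3.97 L = 96.87 g
riboflavin: 2 mg/L × 3.97 L = 7.94 mg
xylose: 19.1 g/L × 3.97 L = 75.83 g
L-cysteine hydrochloride: 0.871 g/L × 3.97 L = 3.46 g
malt extract: 19.2 g/L × 3.97 L = 76.22 g
magnesium sulfate heptahydrate: 2.53 g/L × 3.97 L = 10.04 g
sodium citrate dihydrate: 4.79 g/L × 3.97 L = 19.02 g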